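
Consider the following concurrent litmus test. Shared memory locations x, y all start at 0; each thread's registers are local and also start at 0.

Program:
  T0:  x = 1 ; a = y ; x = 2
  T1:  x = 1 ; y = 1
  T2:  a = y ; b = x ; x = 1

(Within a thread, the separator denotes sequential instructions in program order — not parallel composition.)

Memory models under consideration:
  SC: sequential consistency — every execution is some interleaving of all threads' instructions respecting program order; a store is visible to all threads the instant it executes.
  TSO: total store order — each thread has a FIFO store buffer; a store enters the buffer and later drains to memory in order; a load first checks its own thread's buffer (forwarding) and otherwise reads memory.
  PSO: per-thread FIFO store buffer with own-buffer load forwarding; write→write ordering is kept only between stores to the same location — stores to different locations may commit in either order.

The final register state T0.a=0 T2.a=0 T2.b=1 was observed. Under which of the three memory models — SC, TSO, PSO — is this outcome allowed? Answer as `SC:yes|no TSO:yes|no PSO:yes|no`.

outcome vector order: (T0.a,T2.a,T2.b)
SC (10): 0/0/0 0/0/1 0/0/2 0/1/1 0/1/2 1/0/0 1/0/1 1/0/2 1/1/1 1/1/2
TSO (10): 0/0/0 0/0/1 0/0/2 0/1/1 0/1/2 1/0/0 1/0/1 1/0/2 1/1/1 1/1/2
PSO (12): 0/0/0 0/0/1 0/0/2 0/1/0 0/1/1 0/1/2 1/0/0 1/0/1 1/0/2 1/1/0 1/1/1 1/1/2
target 0/0/1 ∈ {SC,TSO,PSO}

SC:yes TSO:yes PSO:yes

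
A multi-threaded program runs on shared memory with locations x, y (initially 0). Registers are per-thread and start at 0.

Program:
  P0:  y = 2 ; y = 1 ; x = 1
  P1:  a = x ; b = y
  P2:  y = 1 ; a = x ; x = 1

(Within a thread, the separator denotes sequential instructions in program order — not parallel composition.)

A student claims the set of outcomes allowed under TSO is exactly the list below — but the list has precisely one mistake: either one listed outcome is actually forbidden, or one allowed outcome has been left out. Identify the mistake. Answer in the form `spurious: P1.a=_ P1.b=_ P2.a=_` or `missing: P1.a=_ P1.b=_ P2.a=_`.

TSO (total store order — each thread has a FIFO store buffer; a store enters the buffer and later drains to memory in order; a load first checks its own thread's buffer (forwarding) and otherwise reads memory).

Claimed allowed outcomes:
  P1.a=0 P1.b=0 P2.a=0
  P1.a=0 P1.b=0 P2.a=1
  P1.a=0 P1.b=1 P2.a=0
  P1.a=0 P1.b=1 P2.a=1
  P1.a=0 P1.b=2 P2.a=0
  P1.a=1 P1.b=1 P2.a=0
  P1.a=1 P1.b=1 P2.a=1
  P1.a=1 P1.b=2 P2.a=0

missing: P1.a=0 P1.b=2 P2.a=1

outcome vector order: (P1.a,P1.b,P2.a)
under TSO → <0 0 0>; <0 0 1>; <0 1 0>; <0 1 1>; <0 2 0>; <0 2 1>; <1 1 0>; <1 1 1>; <1 2 0>
TSO∖claimed = {<0 2 1>}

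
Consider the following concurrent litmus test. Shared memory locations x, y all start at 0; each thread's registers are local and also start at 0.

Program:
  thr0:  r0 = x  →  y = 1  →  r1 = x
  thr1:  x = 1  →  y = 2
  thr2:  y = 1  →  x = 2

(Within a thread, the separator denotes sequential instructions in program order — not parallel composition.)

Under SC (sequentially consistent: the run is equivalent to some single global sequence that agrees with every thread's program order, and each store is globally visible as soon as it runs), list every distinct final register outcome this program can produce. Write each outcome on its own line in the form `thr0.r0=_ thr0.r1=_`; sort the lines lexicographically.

outcome vector order: (thr0.r0,thr0.r1)
|SC outcomes| = 7

thr0.r0=0 thr0.r1=0
thr0.r0=0 thr0.r1=1
thr0.r0=0 thr0.r1=2
thr0.r0=1 thr0.r1=1
thr0.r0=1 thr0.r1=2
thr0.r0=2 thr0.r1=1
thr0.r0=2 thr0.r1=2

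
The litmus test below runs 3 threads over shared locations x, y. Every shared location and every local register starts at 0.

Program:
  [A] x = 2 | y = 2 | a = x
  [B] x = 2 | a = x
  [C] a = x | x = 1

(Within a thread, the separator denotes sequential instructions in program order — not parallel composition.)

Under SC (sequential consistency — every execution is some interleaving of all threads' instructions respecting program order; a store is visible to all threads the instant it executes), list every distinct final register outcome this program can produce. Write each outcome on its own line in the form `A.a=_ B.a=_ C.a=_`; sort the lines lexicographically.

A.a=1 B.a=1 C.a=0
A.a=1 B.a=1 C.a=2
A.a=1 B.a=2 C.a=0
A.a=1 B.a=2 C.a=2
A.a=2 B.a=1 C.a=0
A.a=2 B.a=1 C.a=2
A.a=2 B.a=2 C.a=0
A.a=2 B.a=2 C.a=2

outcome vector order: (A.a,B.a,C.a)
|SC outcomes| = 8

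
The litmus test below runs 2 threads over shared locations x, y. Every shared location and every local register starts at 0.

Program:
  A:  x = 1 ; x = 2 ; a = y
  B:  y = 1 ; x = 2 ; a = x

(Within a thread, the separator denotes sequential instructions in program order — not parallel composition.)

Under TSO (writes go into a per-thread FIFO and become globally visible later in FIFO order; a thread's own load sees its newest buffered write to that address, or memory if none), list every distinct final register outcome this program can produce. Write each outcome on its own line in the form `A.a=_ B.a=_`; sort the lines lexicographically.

outcome vector order: (A.a,B.a)
|TSO outcomes| = 4

A.a=0 B.a=1
A.a=0 B.a=2
A.a=1 B.a=1
A.a=1 B.a=2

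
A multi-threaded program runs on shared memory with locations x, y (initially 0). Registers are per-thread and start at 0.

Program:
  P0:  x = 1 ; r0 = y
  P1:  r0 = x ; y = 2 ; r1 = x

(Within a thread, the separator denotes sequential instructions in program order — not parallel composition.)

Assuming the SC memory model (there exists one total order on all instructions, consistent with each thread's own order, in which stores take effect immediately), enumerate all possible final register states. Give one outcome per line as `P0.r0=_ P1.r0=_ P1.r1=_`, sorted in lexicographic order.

outcome vector order: (P0.r0,P1.r0,P1.r1)
|SC outcomes| = 5

P0.r0=0 P1.r0=0 P1.r1=1
P0.r0=0 P1.r0=1 P1.r1=1
P0.r0=2 P1.r0=0 P1.r1=0
P0.r0=2 P1.r0=0 P1.r1=1
P0.r0=2 P1.r0=1 P1.r1=1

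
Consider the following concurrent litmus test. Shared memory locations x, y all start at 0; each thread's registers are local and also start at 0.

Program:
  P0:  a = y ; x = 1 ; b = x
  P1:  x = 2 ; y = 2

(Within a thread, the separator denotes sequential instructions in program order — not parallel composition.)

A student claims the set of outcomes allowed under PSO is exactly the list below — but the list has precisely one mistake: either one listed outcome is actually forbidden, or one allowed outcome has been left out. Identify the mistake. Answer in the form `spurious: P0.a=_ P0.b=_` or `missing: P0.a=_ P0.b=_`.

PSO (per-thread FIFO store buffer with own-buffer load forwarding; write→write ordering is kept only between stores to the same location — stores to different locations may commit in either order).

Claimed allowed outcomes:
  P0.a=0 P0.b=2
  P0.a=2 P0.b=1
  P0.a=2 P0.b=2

outcome vector order: (P0.a,P0.b)
PSO: 4 outcomes — {(0,1) (0,2) (2,1) (2,2)}
PSO∖claimed = {(0,1)}

missing: P0.a=0 P0.b=1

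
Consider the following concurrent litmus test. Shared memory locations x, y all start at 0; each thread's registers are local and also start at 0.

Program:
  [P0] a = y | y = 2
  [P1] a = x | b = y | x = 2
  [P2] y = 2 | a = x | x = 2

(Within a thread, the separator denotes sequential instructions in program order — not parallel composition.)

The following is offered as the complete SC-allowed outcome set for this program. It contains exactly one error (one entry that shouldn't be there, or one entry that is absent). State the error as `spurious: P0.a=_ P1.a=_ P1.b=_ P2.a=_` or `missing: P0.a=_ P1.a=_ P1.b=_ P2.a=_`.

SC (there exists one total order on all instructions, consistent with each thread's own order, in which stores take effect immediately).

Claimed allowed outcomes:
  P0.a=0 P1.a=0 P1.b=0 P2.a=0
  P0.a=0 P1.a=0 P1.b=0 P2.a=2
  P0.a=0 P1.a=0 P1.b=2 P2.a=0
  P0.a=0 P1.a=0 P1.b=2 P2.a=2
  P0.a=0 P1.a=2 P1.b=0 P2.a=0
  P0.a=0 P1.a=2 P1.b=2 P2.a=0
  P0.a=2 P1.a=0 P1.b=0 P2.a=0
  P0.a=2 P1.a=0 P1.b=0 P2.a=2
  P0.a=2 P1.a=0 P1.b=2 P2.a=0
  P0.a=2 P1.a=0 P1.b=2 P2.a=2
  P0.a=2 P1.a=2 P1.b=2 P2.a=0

outcome vector order: (P0.a,P1.a,P1.b,P2.a)
SC: 10 outcomes — {0/0/0/0; 0/0/0/2; 0/0/2/0; 0/0/2/2; 0/2/2/0; 2/0/0/0; 2/0/0/2; 2/0/2/0; 2/0/2/2; 2/2/2/0}
claimed∖SC = {0/2/0/0}

spurious: P0.a=0 P1.a=2 P1.b=0 P2.a=0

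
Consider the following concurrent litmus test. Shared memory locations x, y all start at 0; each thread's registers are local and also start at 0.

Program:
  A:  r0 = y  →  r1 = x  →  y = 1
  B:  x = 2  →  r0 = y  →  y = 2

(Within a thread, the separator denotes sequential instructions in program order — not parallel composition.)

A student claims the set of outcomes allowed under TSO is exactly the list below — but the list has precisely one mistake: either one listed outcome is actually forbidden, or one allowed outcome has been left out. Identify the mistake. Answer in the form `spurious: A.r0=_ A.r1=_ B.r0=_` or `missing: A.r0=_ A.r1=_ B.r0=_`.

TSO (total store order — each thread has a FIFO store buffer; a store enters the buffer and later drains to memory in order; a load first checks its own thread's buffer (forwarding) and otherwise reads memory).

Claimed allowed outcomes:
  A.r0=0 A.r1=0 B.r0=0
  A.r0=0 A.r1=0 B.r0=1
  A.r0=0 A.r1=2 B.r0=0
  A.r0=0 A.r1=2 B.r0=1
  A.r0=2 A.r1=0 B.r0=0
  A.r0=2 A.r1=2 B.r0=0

spurious: A.r0=2 A.r1=0 B.r0=0

outcome vector order: (A.r0,A.r1,B.r0)
[TSO] allowed = {0/0/0, 0/0/1, 0/2/0, 0/2/1, 2/2/0}
claimed∖TSO = {2/0/0}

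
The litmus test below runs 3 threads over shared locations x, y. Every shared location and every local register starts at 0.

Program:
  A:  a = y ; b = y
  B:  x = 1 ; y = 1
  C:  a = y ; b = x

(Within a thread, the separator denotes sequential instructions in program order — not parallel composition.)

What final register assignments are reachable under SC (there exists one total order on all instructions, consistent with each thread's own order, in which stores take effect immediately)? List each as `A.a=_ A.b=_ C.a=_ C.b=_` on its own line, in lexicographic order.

outcome vector order: (A.a,A.b,C.a,C.b)
|SC outcomes| = 9

A.a=0 A.b=0 C.a=0 C.b=0
A.a=0 A.b=0 C.a=0 C.b=1
A.a=0 A.b=0 C.a=1 C.b=1
A.a=0 A.b=1 C.a=0 C.b=0
A.a=0 A.b=1 C.a=0 C.b=1
A.a=0 A.b=1 C.a=1 C.b=1
A.a=1 A.b=1 C.a=0 C.b=0
A.a=1 A.b=1 C.a=0 C.b=1
A.a=1 A.b=1 C.a=1 C.b=1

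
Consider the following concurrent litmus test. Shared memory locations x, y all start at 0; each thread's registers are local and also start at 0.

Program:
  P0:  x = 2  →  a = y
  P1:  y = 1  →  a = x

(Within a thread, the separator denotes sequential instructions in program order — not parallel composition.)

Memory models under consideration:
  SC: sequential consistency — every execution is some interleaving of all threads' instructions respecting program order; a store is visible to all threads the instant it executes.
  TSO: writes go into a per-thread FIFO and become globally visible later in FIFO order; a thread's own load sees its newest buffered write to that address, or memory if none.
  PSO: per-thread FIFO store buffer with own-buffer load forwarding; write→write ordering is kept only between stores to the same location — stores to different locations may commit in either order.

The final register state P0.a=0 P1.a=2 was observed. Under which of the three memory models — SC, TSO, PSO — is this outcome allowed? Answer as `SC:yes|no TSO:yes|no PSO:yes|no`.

outcome vector order: (P0.a,P1.a)
under SC → <0 2>; <1 0>; <1 2>
under TSO → <0 0>; <0 2>; <1 0>; <1 2>
under PSO → <0 0>; <0 2>; <1 0>; <1 2>
target <0 2> ∈ {SC,TSO,PSO}

SC:yes TSO:yes PSO:yes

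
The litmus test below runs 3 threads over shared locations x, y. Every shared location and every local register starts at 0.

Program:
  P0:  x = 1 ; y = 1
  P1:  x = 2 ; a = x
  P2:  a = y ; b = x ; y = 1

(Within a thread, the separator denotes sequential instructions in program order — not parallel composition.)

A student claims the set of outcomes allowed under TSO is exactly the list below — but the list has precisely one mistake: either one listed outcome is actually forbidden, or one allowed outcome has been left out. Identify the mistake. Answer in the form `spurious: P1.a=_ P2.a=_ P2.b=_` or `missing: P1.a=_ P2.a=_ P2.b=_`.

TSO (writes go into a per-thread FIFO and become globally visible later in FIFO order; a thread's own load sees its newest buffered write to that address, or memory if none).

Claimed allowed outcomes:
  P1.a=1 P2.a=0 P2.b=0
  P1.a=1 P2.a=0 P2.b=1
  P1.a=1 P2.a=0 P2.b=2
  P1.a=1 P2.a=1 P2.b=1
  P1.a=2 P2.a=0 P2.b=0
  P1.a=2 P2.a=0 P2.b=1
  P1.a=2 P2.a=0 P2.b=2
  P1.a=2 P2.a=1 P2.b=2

outcome vector order: (P1.a,P2.a,P2.b)
under TSO → 100, 101, 102, 111, 200, 201, 202, 211, 212
TSO∖claimed = {211}

missing: P1.a=2 P2.a=1 P2.b=1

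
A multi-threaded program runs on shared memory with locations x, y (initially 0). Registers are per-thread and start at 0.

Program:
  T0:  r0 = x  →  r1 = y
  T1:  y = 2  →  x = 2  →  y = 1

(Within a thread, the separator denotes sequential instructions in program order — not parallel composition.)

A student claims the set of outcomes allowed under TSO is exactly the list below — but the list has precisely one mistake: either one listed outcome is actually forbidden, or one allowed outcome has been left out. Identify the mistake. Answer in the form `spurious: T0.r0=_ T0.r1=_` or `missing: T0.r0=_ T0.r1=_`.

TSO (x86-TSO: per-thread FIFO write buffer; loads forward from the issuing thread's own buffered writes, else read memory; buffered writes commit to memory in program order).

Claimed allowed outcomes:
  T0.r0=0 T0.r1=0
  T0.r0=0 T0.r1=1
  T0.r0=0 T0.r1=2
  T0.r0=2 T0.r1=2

outcome vector order: (T0.r0,T0.r1)
TSO (5): 0/0 0/1 0/2 2/1 2/2
TSO∖claimed = {2/1}

missing: T0.r0=2 T0.r1=1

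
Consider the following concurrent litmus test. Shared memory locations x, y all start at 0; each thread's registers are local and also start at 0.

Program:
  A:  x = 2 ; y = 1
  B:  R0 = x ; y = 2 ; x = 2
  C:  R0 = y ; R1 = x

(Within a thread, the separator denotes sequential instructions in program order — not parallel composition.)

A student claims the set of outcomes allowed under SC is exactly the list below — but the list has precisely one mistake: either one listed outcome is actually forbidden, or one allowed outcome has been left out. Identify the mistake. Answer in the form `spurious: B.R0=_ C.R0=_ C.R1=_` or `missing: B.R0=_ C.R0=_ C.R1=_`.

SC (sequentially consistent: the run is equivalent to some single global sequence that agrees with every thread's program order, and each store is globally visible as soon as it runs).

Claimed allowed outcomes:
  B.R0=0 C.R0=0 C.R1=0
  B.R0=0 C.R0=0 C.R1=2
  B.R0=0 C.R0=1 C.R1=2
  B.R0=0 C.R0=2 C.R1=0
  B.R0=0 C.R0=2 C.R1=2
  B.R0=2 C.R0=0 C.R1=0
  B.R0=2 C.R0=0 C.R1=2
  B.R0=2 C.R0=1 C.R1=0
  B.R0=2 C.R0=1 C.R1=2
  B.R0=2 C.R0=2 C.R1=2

outcome vector order: (B.R0,C.R0,C.R1)
SC: 9 outcomes — {0/0/0 0/0/2 0/1/2 0/2/0 0/2/2 2/0/0 2/0/2 2/1/2 2/2/2}
claimed∖SC = {2/1/0}

spurious: B.R0=2 C.R0=1 C.R1=0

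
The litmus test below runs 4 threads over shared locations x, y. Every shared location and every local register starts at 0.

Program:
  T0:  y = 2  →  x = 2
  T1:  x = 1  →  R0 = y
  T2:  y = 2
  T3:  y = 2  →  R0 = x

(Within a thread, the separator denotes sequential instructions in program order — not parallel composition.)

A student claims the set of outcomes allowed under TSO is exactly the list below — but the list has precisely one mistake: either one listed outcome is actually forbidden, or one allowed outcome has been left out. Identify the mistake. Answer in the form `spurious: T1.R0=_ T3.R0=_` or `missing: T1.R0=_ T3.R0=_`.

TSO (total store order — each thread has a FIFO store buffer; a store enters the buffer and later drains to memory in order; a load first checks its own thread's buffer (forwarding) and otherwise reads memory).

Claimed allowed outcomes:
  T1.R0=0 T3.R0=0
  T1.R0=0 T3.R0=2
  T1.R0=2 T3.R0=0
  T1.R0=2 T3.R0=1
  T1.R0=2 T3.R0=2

outcome vector order: (T1.R0,T3.R0)
TSO (6): (0,0) (0,1) (0,2) (2,0) (2,1) (2,2)
TSO∖claimed = {(0,1)}

missing: T1.R0=0 T3.R0=1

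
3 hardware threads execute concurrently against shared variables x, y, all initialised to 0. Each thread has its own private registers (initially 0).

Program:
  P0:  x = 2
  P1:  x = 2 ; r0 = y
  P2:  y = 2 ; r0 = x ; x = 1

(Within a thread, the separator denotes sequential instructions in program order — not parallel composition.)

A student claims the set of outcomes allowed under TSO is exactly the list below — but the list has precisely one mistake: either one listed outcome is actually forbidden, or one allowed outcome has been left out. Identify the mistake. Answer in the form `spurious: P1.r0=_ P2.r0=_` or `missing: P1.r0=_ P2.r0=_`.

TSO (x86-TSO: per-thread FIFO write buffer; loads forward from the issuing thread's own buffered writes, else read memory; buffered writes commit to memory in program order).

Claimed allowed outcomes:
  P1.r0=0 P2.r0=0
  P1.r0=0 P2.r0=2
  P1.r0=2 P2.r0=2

missing: P1.r0=2 P2.r0=0

outcome vector order: (P1.r0,P2.r0)
[TSO] allowed = {0/0; 0/2; 2/0; 2/2}
TSO∖claimed = {2/0}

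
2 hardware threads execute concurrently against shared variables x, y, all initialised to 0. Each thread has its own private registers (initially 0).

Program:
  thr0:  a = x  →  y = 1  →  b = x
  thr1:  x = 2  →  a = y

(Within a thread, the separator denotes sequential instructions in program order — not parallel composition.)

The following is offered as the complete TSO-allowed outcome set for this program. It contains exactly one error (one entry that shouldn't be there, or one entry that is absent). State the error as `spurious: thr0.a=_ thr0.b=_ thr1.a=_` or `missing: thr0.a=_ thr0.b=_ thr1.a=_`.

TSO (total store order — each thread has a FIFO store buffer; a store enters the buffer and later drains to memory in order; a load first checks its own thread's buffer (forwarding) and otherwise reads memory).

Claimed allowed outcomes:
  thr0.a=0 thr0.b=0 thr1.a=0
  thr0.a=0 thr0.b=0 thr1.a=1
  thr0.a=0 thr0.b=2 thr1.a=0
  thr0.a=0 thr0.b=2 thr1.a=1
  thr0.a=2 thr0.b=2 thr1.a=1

missing: thr0.a=2 thr0.b=2 thr1.a=0

outcome vector order: (thr0.a,thr0.b,thr1.a)
under TSO → <0 0 0>, <0 0 1>, <0 2 0>, <0 2 1>, <2 2 0>, <2 2 1>
TSO∖claimed = {<2 2 0>}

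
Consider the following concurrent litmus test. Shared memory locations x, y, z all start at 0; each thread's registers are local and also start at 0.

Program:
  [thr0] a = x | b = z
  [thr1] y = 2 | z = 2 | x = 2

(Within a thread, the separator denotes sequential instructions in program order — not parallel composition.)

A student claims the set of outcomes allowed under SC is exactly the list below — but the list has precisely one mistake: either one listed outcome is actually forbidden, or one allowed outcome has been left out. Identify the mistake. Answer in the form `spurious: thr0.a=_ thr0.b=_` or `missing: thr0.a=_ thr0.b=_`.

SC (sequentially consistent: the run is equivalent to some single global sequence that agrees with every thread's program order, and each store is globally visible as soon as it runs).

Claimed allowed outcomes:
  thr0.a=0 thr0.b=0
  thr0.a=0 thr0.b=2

missing: thr0.a=2 thr0.b=2

outcome vector order: (thr0.a,thr0.b)
under SC → <0 0> <0 2> <2 2>
SC∖claimed = {<2 2>}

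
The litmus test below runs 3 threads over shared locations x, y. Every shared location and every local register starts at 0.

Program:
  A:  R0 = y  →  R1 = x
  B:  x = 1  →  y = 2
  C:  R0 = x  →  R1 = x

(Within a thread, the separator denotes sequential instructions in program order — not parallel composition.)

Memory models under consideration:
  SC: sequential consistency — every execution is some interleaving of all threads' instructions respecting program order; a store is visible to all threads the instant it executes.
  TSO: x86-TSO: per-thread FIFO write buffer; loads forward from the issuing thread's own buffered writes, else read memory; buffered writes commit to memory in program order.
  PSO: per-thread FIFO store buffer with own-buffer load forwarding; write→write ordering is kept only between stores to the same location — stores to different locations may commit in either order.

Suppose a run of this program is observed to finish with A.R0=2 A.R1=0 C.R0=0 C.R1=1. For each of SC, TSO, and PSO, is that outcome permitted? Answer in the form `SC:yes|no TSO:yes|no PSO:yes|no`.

outcome vector order: (A.R0,A.R1,C.R0,C.R1)
under SC → 0000, 0001, 0011, 0100, 0101, 0111, 2100, 2101, 2111
under TSO → 0000, 0001, 0011, 0100, 0101, 0111, 2100, 2101, 2111
under PSO → 0000, 0001, 0011, 0100, 0101, 0111, 2000, 2001, 2011, 2100, 2101, 2111
target 2001 ∈ {PSO}

SC:no TSO:no PSO:yes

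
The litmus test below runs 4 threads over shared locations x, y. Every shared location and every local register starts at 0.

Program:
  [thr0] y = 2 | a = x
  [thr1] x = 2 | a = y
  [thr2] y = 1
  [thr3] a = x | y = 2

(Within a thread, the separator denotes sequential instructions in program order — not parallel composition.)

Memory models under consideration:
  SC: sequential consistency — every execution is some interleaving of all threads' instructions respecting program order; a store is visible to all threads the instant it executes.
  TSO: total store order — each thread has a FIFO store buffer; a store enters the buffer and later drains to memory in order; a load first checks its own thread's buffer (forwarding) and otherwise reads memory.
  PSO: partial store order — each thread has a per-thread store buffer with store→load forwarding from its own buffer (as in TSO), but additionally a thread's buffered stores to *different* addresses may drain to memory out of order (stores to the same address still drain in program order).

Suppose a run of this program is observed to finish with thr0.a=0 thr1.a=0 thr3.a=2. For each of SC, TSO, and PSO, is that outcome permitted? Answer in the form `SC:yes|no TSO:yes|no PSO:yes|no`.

outcome vector order: (thr0.a,thr1.a,thr3.a)
[SC] allowed = {<0 1 0>; <0 1 2>; <0 2 0>; <0 2 2>; <2 0 0>; <2 0 2>; <2 1 0>; <2 1 2>; <2 2 0>; <2 2 2>}
[TSO] allowed = {<0 0 0>; <0 0 2>; <0 1 0>; <0 1 2>; <0 2 0>; <0 2 2>; <2 0 0>; <2 0 2>; <2 1 0>; <2 1 2>; <2 2 0>; <2 2 2>}
[PSO] allowed = {<0 0 0>; <0 0 2>; <0 1 0>; <0 1 2>; <0 2 0>; <0 2 2>; <2 0 0>; <2 0 2>; <2 1 0>; <2 1 2>; <2 2 0>; <2 2 2>}
target <0 0 2> ∈ {TSO,PSO}

SC:no TSO:yes PSO:yes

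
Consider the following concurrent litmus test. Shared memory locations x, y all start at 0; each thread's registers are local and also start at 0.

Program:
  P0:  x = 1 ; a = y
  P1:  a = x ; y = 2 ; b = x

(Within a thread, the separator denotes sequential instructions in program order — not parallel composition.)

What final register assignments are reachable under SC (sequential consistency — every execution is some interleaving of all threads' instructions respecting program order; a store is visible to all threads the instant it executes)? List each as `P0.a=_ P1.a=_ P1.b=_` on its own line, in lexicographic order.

outcome vector order: (P0.a,P1.a,P1.b)
|SC outcomes| = 5

P0.a=0 P1.a=0 P1.b=1
P0.a=0 P1.a=1 P1.b=1
P0.a=2 P1.a=0 P1.b=0
P0.a=2 P1.a=0 P1.b=1
P0.a=2 P1.a=1 P1.b=1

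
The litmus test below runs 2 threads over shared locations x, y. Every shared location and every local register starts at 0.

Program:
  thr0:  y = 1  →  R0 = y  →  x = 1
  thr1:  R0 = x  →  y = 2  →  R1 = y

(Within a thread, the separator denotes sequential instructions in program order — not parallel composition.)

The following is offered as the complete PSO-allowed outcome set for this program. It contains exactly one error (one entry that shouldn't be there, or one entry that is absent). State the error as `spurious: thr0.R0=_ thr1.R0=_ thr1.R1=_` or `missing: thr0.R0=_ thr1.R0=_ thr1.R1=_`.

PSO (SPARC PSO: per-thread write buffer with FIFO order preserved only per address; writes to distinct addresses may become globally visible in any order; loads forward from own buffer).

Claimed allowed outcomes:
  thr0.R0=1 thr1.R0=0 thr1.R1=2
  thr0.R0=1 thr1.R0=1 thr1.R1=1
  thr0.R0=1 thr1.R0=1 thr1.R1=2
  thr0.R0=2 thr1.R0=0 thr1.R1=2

missing: thr0.R0=1 thr1.R0=0 thr1.R1=1

outcome vector order: (thr0.R0,thr1.R0,thr1.R1)
PSO (5): 101; 102; 111; 112; 202
PSO∖claimed = {101}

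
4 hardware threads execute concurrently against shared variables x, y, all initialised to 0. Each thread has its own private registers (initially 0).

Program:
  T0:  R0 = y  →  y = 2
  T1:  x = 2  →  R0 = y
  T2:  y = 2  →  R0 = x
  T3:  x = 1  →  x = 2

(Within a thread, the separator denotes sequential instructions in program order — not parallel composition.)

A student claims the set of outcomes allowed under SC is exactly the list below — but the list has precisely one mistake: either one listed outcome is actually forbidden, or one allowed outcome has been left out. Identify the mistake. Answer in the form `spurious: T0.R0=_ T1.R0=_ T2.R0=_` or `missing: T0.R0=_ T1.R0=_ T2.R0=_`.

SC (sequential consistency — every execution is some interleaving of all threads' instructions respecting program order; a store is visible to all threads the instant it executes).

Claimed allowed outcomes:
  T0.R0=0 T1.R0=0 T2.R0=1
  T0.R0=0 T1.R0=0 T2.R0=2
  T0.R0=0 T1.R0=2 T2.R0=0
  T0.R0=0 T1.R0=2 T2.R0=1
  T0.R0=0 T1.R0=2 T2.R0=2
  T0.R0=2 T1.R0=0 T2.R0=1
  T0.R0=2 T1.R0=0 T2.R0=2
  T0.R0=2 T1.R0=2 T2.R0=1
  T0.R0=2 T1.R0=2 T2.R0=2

outcome vector order: (T0.R0,T1.R0,T2.R0)
SC: 10 outcomes — {0/0/1; 0/0/2; 0/2/0; 0/2/1; 0/2/2; 2/0/1; 2/0/2; 2/2/0; 2/2/1; 2/2/2}
SC∖claimed = {2/2/0}

missing: T0.R0=2 T1.R0=2 T2.R0=0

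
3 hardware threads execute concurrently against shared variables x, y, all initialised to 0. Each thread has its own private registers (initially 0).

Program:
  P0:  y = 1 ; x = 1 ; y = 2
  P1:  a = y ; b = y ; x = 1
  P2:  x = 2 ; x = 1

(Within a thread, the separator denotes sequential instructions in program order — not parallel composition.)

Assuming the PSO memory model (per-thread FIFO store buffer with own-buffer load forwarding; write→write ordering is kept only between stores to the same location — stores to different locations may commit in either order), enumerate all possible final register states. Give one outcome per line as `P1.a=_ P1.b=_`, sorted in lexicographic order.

P1.a=0 P1.b=0
P1.a=0 P1.b=1
P1.a=0 P1.b=2
P1.a=1 P1.b=1
P1.a=1 P1.b=2
P1.a=2 P1.b=2

outcome vector order: (P1.a,P1.b)
|PSO outcomes| = 6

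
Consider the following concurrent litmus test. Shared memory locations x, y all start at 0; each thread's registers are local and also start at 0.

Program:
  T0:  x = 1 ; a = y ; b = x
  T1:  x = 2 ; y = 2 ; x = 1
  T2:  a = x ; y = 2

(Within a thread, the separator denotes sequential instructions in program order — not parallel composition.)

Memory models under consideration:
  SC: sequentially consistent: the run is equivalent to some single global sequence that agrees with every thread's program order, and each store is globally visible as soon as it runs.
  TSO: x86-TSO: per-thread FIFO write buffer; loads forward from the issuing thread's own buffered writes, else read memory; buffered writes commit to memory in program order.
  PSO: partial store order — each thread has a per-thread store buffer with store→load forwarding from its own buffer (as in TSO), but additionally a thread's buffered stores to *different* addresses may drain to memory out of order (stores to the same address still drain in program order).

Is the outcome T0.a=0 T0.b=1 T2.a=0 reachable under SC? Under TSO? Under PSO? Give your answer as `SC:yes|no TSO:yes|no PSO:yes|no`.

outcome vector order: (T0.a,T0.b,T2.a)
SC (12): 010; 011; 012; 020; 021; 022; 210; 211; 212; 220; 221; 222
TSO (12): 010; 011; 012; 020; 021; 022; 210; 211; 212; 220; 221; 222
PSO (12): 010; 011; 012; 020; 021; 022; 210; 211; 212; 220; 221; 222
target 010 ∈ {SC,TSO,PSO}

SC:yes TSO:yes PSO:yes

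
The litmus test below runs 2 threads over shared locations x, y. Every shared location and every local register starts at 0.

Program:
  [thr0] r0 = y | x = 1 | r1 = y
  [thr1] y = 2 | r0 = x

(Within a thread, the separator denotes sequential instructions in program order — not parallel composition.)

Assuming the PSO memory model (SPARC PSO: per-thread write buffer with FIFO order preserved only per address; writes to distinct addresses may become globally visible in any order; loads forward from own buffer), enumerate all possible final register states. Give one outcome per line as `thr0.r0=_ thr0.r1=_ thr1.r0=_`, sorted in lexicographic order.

thr0.r0=0 thr0.r1=0 thr1.r0=0
thr0.r0=0 thr0.r1=0 thr1.r0=1
thr0.r0=0 thr0.r1=2 thr1.r0=0
thr0.r0=0 thr0.r1=2 thr1.r0=1
thr0.r0=2 thr0.r1=2 thr1.r0=0
thr0.r0=2 thr0.r1=2 thr1.r0=1

outcome vector order: (thr0.r0,thr0.r1,thr1.r0)
|PSO outcomes| = 6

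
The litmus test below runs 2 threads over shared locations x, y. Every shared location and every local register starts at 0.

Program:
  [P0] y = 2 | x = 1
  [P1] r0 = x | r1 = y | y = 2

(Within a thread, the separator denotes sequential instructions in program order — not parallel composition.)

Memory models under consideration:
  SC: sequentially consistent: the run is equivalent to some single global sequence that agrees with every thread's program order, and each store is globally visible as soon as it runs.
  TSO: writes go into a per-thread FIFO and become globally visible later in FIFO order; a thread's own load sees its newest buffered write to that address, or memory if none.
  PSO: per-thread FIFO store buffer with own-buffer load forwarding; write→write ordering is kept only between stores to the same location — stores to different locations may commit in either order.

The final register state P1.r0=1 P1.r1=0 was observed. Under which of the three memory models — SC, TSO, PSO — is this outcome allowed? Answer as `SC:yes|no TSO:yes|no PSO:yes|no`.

SC:no TSO:no PSO:yes

outcome vector order: (P1.r0,P1.r1)
[SC] allowed = {(0,0) (0,2) (1,2)}
[TSO] allowed = {(0,0) (0,2) (1,2)}
[PSO] allowed = {(0,0) (0,2) (1,0) (1,2)}
target (1,0) ∈ {PSO}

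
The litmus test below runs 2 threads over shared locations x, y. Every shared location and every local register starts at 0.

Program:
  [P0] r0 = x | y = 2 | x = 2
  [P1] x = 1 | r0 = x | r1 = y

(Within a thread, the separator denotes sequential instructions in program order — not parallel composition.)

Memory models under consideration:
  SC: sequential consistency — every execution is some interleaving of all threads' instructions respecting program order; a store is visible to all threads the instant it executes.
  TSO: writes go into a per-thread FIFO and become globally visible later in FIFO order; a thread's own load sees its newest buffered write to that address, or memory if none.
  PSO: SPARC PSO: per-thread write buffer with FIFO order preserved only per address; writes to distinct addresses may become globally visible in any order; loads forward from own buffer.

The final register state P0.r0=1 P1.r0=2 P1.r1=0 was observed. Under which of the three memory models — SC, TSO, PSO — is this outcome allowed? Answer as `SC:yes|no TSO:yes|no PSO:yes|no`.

SC:no TSO:no PSO:yes

outcome vector order: (P0.r0,P1.r0,P1.r1)
SC: 6 outcomes — {0/1/0; 0/1/2; 0/2/2; 1/1/0; 1/1/2; 1/2/2}
TSO: 6 outcomes — {0/1/0; 0/1/2; 0/2/2; 1/1/0; 1/1/2; 1/2/2}
PSO: 8 outcomes — {0/1/0; 0/1/2; 0/2/0; 0/2/2; 1/1/0; 1/1/2; 1/2/0; 1/2/2}
target 1/2/0 ∈ {PSO}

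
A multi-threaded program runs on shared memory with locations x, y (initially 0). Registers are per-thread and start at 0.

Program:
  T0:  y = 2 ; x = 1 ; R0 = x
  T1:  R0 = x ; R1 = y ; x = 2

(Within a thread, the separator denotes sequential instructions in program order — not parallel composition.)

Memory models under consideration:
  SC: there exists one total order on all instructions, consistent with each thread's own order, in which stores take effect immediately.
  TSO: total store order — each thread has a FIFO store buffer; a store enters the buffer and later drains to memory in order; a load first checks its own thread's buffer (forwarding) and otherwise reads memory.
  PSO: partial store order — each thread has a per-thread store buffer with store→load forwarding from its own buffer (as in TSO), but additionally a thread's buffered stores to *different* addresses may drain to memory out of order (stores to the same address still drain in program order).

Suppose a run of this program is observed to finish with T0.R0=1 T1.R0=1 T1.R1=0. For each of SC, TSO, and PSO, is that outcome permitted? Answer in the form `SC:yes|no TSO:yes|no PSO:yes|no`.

outcome vector order: (T0.R0,T1.R0,T1.R1)
SC (6): 1/0/0, 1/0/2, 1/1/2, 2/0/0, 2/0/2, 2/1/2
TSO (6): 1/0/0, 1/0/2, 1/1/2, 2/0/0, 2/0/2, 2/1/2
PSO (8): 1/0/0, 1/0/2, 1/1/0, 1/1/2, 2/0/0, 2/0/2, 2/1/0, 2/1/2
target 1/1/0 ∈ {PSO}

SC:no TSO:no PSO:yes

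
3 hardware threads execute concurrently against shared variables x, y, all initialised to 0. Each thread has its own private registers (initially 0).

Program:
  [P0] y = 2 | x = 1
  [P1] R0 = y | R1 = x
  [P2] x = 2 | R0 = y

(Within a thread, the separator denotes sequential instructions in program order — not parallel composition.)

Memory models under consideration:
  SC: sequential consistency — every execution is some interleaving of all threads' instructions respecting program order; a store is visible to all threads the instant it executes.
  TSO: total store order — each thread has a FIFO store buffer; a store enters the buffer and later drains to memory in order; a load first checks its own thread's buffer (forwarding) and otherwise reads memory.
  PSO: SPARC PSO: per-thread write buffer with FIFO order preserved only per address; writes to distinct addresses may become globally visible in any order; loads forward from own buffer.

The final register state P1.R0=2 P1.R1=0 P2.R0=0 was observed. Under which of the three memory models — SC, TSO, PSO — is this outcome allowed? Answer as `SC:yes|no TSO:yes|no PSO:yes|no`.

outcome vector order: (P1.R0,P1.R1,P2.R0)
[SC] allowed = {000 002 010 012 020 022 202 210 212 220 222}
[TSO] allowed = {000 002 010 012 020 022 200 202 210 212 220 222}
[PSO] allowed = {000 002 010 012 020 022 200 202 210 212 220 222}
target 200 ∈ {TSO,PSO}

SC:no TSO:yes PSO:yes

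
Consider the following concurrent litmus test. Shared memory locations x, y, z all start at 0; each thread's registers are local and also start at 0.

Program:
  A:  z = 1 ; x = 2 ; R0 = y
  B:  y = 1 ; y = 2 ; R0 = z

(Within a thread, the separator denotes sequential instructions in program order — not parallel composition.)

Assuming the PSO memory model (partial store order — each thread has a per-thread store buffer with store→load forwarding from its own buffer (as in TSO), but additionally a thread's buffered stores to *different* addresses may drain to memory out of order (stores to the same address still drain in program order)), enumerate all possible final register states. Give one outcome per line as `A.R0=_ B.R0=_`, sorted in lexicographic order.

A.R0=0 B.R0=0
A.R0=0 B.R0=1
A.R0=1 B.R0=0
A.R0=1 B.R0=1
A.R0=2 B.R0=0
A.R0=2 B.R0=1

outcome vector order: (A.R0,B.R0)
|PSO outcomes| = 6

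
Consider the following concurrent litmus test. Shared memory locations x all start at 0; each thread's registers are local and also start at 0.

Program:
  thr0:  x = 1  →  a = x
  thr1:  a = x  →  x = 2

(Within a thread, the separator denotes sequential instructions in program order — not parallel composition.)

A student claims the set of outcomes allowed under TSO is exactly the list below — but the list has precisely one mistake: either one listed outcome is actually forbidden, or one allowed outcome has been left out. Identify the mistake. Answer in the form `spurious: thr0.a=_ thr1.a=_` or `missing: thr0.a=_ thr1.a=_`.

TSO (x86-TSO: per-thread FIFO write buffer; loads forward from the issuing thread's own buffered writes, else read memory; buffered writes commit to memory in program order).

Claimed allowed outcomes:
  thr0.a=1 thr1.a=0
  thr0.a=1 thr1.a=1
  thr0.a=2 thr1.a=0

outcome vector order: (thr0.a,thr1.a)
under TSO → <1 0> <1 1> <2 0> <2 1>
TSO∖claimed = {<2 1>}

missing: thr0.a=2 thr1.a=1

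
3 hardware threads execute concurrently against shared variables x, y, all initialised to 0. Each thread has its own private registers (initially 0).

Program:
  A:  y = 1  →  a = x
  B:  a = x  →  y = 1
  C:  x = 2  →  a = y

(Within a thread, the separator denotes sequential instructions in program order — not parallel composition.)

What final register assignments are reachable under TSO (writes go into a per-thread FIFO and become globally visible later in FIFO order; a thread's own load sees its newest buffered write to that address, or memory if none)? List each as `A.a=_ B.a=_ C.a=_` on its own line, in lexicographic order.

A.a=0 B.a=0 C.a=0
A.a=0 B.a=0 C.a=1
A.a=0 B.a=2 C.a=0
A.a=0 B.a=2 C.a=1
A.a=2 B.a=0 C.a=0
A.a=2 B.a=0 C.a=1
A.a=2 B.a=2 C.a=0
A.a=2 B.a=2 C.a=1

outcome vector order: (A.a,B.a,C.a)
|TSO outcomes| = 8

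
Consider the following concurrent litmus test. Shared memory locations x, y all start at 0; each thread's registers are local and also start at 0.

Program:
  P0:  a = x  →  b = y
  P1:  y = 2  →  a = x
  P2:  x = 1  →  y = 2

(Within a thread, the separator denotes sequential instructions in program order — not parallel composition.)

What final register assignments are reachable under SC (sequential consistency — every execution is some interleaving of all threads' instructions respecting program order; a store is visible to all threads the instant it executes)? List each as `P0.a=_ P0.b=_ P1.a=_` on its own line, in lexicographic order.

outcome vector order: (P0.a,P0.b,P1.a)
|SC outcomes| = 7

P0.a=0 P0.b=0 P1.a=0
P0.a=0 P0.b=0 P1.a=1
P0.a=0 P0.b=2 P1.a=0
P0.a=0 P0.b=2 P1.a=1
P0.a=1 P0.b=0 P1.a=1
P0.a=1 P0.b=2 P1.a=0
P0.a=1 P0.b=2 P1.a=1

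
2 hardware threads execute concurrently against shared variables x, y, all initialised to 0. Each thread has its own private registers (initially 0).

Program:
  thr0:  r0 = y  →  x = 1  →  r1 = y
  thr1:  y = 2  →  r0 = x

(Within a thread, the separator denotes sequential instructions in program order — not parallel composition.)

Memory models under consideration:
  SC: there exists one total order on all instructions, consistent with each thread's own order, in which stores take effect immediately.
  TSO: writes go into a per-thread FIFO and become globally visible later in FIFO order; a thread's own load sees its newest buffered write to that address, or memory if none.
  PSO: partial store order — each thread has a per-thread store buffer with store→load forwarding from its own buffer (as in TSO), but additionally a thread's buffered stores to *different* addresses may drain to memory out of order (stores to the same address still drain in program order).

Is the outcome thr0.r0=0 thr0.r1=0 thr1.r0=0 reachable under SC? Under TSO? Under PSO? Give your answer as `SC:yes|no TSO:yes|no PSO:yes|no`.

SC:no TSO:yes PSO:yes

outcome vector order: (thr0.r0,thr0.r1,thr1.r0)
SC: 5 outcomes — {(0,0,1), (0,2,0), (0,2,1), (2,2,0), (2,2,1)}
TSO: 6 outcomes — {(0,0,0), (0,0,1), (0,2,0), (0,2,1), (2,2,0), (2,2,1)}
PSO: 6 outcomes — {(0,0,0), (0,0,1), (0,2,0), (0,2,1), (2,2,0), (2,2,1)}
target (0,0,0) ∈ {TSO,PSO}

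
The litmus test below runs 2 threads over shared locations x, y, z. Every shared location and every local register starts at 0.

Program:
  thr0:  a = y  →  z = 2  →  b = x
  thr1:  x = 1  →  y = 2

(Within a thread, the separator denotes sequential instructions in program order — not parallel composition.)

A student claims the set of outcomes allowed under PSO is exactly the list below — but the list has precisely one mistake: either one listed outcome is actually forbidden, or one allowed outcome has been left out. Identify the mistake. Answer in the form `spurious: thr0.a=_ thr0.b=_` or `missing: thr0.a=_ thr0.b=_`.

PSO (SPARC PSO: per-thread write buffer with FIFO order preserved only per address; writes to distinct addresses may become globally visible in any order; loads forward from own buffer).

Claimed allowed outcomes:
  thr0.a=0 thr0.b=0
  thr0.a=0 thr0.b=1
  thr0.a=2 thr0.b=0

missing: thr0.a=2 thr0.b=1

outcome vector order: (thr0.a,thr0.b)
under PSO → 0/0; 0/1; 2/0; 2/1
PSO∖claimed = {2/1}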